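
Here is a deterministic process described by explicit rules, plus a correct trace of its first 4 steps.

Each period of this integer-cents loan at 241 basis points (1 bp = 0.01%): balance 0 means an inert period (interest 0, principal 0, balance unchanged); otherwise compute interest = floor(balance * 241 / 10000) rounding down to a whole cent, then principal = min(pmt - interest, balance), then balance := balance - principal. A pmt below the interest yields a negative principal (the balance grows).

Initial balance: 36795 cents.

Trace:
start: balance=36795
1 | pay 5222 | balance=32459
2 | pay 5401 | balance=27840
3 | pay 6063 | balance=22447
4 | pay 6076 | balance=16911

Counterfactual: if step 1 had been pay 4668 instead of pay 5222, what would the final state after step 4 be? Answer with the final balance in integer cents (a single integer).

17506

(re-executing from step 1 with the substitution; state before step 1: balance=36795)
1 | pay 4668 | balance=33013
2 | pay 5401 | balance=28407
3 | pay 6063 | balance=23028
4 | pay 6076 | balance=17506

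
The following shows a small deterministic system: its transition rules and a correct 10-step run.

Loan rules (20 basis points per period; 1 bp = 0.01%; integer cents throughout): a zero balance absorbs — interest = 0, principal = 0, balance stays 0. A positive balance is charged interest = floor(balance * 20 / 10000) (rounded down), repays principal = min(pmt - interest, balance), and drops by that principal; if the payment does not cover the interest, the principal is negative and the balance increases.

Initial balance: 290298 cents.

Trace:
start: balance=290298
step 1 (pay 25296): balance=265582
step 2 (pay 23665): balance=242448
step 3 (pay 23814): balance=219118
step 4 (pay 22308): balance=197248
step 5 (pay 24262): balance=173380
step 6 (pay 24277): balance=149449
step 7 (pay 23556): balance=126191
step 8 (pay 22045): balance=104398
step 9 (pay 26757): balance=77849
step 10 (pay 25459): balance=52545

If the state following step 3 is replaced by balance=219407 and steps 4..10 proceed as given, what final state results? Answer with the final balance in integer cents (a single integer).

state after step 3 := balance=219407
step 4 (pay 22308): balance=197537
step 5 (pay 24262): balance=173670
step 6 (pay 24277): balance=149740
step 7 (pay 23556): balance=126483
step 8 (pay 22045): balance=104690
step 9 (pay 26757): balance=78142
step 10 (pay 25459): balance=52839

52839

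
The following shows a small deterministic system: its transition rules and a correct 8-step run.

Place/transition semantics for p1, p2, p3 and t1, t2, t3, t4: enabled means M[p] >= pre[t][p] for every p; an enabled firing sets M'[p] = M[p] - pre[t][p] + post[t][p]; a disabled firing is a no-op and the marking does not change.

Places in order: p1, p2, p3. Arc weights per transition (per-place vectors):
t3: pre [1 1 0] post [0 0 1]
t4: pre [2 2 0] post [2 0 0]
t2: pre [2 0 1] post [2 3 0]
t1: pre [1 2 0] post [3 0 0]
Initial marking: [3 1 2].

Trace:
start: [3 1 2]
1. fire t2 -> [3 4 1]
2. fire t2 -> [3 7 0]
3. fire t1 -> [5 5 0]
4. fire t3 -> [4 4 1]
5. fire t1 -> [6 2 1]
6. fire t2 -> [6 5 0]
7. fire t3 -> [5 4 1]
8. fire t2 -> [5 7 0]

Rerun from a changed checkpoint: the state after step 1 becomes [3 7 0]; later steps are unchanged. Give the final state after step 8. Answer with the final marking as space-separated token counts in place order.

state after step 1 := [3 7 0]
2. fire t2 -> [3 7 0]
3. fire t1 -> [5 5 0]
4. fire t3 -> [4 4 1]
5. fire t1 -> [6 2 1]
6. fire t2 -> [6 5 0]
7. fire t3 -> [5 4 1]
8. fire t2 -> [5 7 0]

5 7 0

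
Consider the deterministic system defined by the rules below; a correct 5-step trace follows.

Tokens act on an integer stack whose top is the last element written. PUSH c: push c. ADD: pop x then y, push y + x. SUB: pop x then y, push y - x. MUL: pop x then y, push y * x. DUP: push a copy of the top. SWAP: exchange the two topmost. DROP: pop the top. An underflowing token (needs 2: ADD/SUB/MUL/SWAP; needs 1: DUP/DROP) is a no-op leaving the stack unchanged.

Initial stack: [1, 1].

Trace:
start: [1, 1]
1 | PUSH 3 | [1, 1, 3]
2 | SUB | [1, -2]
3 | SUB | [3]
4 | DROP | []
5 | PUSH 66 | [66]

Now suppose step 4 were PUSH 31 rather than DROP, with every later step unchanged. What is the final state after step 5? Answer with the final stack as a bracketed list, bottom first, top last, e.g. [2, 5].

(re-executing from step 4 with the substitution; state before step 4: [3])
4 | PUSH 31 | [3, 31]
5 | PUSH 66 | [3, 31, 66]

[3, 31, 66]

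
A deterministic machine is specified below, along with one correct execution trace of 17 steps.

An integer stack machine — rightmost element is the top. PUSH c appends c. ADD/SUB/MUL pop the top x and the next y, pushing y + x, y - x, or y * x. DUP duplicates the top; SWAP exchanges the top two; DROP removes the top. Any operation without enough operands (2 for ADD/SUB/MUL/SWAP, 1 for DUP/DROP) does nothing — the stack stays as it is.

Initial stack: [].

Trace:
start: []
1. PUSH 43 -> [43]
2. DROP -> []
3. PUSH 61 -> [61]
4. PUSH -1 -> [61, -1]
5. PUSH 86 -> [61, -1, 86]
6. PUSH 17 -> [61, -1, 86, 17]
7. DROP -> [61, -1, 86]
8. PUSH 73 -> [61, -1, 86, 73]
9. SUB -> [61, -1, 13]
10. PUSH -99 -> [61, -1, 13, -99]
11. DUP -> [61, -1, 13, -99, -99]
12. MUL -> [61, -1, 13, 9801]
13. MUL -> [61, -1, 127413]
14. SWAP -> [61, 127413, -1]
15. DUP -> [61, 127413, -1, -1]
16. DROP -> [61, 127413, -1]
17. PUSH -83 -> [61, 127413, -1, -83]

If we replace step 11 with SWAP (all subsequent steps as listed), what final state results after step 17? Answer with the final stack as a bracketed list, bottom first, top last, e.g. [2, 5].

[1287, 61, -83]

(re-executing from step 11 with the substitution; state before step 11: [61, -1, 13, -99])
11. SWAP -> [61, -1, -99, 13]
12. MUL -> [61, -1, -1287]
13. MUL -> [61, 1287]
14. SWAP -> [1287, 61]
15. DUP -> [1287, 61, 61]
16. DROP -> [1287, 61]
17. PUSH -83 -> [1287, 61, -83]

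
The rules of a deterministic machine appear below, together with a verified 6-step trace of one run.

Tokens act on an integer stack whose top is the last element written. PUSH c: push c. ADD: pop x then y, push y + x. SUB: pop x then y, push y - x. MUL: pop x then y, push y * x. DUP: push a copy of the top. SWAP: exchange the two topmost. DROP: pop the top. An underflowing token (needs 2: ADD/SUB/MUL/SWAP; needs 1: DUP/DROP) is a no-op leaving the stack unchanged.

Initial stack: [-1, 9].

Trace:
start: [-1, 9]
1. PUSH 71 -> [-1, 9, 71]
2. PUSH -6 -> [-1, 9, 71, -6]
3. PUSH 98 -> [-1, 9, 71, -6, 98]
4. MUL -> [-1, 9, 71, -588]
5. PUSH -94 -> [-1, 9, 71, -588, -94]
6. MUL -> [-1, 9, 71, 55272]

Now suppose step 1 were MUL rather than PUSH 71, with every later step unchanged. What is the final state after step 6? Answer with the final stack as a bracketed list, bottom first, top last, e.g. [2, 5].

[-9, 55272]

(re-executing from step 1 with the substitution; state before step 1: [-1, 9])
1. MUL -> [-9]
2. PUSH -6 -> [-9, -6]
3. PUSH 98 -> [-9, -6, 98]
4. MUL -> [-9, -588]
5. PUSH -94 -> [-9, -588, -94]
6. MUL -> [-9, 55272]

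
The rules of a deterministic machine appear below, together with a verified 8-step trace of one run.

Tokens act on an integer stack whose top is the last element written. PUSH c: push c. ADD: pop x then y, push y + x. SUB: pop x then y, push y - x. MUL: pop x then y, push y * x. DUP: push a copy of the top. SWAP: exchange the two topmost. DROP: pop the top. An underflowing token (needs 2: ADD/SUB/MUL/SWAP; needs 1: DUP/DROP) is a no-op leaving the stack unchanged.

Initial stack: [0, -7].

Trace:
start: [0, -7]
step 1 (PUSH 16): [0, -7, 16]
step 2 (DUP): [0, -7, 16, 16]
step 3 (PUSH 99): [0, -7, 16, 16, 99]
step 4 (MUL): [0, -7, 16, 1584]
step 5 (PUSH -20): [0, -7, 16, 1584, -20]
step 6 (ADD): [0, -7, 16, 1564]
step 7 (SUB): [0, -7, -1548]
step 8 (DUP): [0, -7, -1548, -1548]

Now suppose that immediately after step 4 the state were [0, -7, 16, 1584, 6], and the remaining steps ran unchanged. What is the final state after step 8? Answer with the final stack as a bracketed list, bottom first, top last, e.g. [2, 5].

state after step 4 := [0, -7, 16, 1584, 6]
step 5 (PUSH -20): [0, -7, 16, 1584, 6, -20]
step 6 (ADD): [0, -7, 16, 1584, -14]
step 7 (SUB): [0, -7, 16, 1598]
step 8 (DUP): [0, -7, 16, 1598, 1598]

[0, -7, 16, 1598, 1598]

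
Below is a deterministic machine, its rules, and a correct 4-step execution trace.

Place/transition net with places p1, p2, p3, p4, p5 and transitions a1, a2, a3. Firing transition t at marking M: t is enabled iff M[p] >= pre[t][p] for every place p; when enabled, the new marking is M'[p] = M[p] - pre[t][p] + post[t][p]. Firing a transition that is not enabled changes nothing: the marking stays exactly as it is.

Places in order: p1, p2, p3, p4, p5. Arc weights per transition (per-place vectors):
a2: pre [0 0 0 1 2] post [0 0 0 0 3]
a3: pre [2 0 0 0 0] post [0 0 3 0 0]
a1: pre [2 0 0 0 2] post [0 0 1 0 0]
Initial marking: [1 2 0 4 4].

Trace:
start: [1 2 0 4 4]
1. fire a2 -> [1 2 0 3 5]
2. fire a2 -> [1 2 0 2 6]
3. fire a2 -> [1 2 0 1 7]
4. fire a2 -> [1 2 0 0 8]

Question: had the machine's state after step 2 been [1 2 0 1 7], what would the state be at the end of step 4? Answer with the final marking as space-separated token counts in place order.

1 2 0 0 8

state after step 2 := [1 2 0 1 7]
3. fire a2 -> [1 2 0 0 8]
4. fire a2 -> [1 2 0 0 8]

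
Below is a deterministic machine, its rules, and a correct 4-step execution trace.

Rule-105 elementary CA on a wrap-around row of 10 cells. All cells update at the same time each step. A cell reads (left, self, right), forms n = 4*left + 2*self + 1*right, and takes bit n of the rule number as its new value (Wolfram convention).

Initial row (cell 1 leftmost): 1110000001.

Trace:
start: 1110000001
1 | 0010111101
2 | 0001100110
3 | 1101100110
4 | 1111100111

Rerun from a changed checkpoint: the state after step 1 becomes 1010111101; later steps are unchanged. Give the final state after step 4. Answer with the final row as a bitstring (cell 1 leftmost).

0100100001

state after step 1 := 1010111101
2 | 1101100111
3 | 0111100100
4 | 0100100001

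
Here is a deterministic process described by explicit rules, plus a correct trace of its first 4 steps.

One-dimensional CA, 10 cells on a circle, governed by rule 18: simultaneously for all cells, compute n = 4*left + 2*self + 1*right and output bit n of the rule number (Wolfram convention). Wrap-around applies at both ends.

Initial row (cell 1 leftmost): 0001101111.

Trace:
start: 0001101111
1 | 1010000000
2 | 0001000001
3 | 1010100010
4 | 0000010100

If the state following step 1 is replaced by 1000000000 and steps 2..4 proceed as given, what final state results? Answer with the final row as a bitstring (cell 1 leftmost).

0101000101

state after step 1 := 1000000000
2 | 0100000001
3 | 0010000010
4 | 0101000101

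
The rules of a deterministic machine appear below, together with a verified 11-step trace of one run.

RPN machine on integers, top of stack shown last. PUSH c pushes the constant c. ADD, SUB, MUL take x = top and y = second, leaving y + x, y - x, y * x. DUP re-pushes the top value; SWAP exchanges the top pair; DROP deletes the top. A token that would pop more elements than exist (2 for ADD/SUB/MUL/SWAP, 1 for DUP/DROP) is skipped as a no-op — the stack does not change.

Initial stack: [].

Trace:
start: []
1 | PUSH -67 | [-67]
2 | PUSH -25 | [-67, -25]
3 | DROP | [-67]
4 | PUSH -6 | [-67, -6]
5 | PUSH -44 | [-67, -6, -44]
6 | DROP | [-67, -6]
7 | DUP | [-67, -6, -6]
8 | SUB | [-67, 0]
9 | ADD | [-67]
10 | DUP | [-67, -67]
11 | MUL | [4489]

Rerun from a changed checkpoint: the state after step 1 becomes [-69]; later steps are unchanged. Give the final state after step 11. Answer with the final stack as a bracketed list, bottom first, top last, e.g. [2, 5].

state after step 1 := [-69]
2 | PUSH -25 | [-69, -25]
3 | DROP | [-69]
4 | PUSH -6 | [-69, -6]
5 | PUSH -44 | [-69, -6, -44]
6 | DROP | [-69, -6]
7 | DUP | [-69, -6, -6]
8 | SUB | [-69, 0]
9 | ADD | [-69]
10 | DUP | [-69, -69]
11 | MUL | [4761]

[4761]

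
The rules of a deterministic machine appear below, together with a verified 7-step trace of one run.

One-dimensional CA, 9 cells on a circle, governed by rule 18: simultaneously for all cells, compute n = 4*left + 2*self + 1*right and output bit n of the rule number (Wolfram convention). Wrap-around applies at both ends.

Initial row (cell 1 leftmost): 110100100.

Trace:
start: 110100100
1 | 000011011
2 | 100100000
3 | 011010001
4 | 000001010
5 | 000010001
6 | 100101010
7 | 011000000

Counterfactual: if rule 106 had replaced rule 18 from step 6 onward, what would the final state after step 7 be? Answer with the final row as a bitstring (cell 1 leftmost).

001000100

(re-executing steps 6..7 under rule 106; state before step 6: 000010001)
6 | 000100010
7 | 001000100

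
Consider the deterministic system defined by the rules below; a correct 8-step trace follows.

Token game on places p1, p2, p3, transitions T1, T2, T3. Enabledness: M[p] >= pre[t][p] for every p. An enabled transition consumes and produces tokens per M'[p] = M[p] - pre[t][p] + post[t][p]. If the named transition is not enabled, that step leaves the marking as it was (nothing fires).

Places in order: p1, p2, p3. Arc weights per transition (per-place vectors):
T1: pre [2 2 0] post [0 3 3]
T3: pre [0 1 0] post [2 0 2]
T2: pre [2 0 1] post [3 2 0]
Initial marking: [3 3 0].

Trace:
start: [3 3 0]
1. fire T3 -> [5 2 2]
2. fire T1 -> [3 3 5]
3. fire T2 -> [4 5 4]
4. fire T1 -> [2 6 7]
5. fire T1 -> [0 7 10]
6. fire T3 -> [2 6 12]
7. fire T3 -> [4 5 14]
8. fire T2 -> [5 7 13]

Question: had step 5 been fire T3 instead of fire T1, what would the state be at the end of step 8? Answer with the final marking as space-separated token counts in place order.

(re-executing from step 5 with the substitution; state before step 5: [2 6 7])
5. fire T3 -> [4 5 9]
6. fire T3 -> [6 4 11]
7. fire T3 -> [8 3 13]
8. fire T2 -> [9 5 12]

9 5 12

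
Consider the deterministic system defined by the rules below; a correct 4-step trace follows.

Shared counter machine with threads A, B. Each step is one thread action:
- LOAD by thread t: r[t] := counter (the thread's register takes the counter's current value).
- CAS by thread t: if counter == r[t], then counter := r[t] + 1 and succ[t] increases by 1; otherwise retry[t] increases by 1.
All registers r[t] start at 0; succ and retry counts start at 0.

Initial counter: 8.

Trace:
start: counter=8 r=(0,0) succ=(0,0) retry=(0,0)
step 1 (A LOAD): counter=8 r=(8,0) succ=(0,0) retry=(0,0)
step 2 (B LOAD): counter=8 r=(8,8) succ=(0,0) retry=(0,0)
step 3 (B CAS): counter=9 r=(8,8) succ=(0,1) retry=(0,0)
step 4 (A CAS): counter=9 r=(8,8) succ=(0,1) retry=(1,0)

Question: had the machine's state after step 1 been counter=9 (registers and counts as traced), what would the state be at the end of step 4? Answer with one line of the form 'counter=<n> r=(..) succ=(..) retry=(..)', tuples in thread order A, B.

state after step 1 := counter=9 r=(8,0) succ=(0,0) retry=(0,0)
step 2 (B LOAD): counter=9 r=(8,9) succ=(0,0) retry=(0,0)
step 3 (B CAS): counter=10 r=(8,9) succ=(0,1) retry=(0,0)
step 4 (A CAS): counter=10 r=(8,9) succ=(0,1) retry=(1,0)

counter=10 r=(8,9) succ=(0,1) retry=(1,0)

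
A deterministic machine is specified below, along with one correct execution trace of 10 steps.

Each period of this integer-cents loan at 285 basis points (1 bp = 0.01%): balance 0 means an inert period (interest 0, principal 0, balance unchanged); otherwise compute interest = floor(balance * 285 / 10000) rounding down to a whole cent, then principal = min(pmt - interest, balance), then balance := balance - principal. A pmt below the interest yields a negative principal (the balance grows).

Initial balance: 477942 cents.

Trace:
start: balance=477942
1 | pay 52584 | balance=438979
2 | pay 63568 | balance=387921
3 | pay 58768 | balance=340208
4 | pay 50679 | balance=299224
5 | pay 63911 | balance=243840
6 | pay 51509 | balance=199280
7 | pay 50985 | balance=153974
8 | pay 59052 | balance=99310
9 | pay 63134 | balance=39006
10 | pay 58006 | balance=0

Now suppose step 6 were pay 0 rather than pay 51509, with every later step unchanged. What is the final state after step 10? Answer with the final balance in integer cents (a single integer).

(re-executing from step 6 with the substitution; state before step 6: balance=243840)
6 | pay 0 | balance=250789
7 | pay 50985 | balance=206951
8 | pay 59052 | balance=153797
9 | pay 63134 | balance=95046
10 | pay 58006 | balance=39748

39748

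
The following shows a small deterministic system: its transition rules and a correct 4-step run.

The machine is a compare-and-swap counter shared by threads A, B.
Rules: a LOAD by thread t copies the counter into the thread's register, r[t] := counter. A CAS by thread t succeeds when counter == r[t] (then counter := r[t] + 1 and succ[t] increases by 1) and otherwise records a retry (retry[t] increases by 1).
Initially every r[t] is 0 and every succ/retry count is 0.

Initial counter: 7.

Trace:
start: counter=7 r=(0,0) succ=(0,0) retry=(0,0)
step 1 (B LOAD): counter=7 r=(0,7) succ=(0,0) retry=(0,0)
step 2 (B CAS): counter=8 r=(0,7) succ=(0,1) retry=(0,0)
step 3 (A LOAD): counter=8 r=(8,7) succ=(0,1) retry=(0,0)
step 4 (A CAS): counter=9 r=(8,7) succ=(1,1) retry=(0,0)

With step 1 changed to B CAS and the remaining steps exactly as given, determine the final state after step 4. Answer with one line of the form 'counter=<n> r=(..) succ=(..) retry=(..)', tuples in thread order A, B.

counter=8 r=(7,0) succ=(1,0) retry=(0,2)

(re-executing from step 1 with the substitution; state before step 1: counter=7 r=(0,0) succ=(0,0) retry=(0,0))
step 1 (B CAS): counter=7 r=(0,0) succ=(0,0) retry=(0,1)
step 2 (B CAS): counter=7 r=(0,0) succ=(0,0) retry=(0,2)
step 3 (A LOAD): counter=7 r=(7,0) succ=(0,0) retry=(0,2)
step 4 (A CAS): counter=8 r=(7,0) succ=(1,0) retry=(0,2)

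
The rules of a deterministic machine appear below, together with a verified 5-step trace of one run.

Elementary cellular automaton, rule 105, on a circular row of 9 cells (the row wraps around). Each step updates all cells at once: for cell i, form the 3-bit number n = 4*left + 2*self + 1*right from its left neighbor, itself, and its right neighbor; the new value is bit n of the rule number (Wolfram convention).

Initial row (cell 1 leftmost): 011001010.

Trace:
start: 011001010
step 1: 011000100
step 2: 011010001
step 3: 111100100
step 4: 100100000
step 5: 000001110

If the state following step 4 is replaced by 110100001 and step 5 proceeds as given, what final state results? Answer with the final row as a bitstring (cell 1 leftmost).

state after step 4 := 110100001
step 5: 011001101

011001101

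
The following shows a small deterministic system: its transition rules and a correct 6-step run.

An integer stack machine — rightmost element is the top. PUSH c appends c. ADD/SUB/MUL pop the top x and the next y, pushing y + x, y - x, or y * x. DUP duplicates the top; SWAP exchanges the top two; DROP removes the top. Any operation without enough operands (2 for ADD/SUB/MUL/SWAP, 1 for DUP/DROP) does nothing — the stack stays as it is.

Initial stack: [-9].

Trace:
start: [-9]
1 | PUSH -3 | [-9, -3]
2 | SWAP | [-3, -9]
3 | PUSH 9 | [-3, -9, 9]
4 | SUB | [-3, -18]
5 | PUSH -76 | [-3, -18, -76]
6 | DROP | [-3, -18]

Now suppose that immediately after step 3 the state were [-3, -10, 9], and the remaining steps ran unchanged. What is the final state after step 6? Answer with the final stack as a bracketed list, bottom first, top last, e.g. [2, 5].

[-3, -19]

state after step 3 := [-3, -10, 9]
4 | SUB | [-3, -19]
5 | PUSH -76 | [-3, -19, -76]
6 | DROP | [-3, -19]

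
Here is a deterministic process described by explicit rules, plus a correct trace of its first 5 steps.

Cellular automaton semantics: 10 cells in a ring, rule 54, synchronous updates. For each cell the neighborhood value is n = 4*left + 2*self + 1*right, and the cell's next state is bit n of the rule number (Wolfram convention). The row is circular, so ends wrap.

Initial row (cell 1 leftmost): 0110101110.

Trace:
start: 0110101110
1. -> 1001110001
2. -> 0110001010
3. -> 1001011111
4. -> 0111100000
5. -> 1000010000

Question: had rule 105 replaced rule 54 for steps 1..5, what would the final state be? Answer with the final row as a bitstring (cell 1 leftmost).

1011100000

(re-executing steps 1..5 under rule 105; state before step 1: 0110101110)
1. -> 0111011010
2. -> 0101111100
3. -> 0011000101
4. -> 0011010010
5. -> 1011100000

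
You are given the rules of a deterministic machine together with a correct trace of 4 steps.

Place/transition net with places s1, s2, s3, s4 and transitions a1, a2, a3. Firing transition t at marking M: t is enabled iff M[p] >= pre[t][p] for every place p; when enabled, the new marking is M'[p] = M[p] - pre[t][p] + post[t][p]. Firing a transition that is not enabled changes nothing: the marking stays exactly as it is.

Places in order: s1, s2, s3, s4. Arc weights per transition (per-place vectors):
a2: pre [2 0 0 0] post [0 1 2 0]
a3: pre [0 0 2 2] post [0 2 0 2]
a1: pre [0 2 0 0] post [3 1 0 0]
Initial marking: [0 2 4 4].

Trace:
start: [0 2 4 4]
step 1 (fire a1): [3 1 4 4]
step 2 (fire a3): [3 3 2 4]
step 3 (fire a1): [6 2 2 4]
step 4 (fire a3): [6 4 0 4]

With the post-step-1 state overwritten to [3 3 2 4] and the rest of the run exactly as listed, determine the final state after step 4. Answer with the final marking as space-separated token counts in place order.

6 4 0 4

state after step 1 := [3 3 2 4]
step 2 (fire a3): [3 5 0 4]
step 3 (fire a1): [6 4 0 4]
step 4 (fire a3): [6 4 0 4]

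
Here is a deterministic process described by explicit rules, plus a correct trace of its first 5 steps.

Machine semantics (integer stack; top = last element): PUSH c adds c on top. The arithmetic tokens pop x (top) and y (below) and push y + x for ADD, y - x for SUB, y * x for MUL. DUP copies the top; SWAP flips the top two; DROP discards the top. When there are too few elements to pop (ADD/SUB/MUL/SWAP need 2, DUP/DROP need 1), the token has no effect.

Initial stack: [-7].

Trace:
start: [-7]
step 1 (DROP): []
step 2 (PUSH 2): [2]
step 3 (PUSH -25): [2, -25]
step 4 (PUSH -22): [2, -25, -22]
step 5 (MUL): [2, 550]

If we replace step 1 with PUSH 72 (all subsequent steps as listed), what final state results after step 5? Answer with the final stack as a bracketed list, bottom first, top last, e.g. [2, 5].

(re-executing from step 1 with the substitution; state before step 1: [-7])
step 1 (PUSH 72): [-7, 72]
step 2 (PUSH 2): [-7, 72, 2]
step 3 (PUSH -25): [-7, 72, 2, -25]
step 4 (PUSH -22): [-7, 72, 2, -25, -22]
step 5 (MUL): [-7, 72, 2, 550]

[-7, 72, 2, 550]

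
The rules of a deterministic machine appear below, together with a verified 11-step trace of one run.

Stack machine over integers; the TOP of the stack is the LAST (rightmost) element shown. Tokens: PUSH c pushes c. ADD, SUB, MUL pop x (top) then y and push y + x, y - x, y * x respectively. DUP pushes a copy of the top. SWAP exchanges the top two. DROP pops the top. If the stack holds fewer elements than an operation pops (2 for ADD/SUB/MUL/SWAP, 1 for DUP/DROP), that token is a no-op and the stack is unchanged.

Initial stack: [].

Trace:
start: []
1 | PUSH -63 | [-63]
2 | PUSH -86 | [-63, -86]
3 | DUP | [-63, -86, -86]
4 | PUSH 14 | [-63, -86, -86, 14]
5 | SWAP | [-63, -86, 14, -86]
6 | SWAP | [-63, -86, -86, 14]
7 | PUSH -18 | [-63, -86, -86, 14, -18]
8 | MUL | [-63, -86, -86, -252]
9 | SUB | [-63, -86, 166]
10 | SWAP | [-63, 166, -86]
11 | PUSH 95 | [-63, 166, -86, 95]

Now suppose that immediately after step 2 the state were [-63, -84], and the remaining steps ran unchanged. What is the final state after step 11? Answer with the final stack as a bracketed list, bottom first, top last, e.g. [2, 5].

[-63, 168, -84, 95]

state after step 2 := [-63, -84]
3 | DUP | [-63, -84, -84]
4 | PUSH 14 | [-63, -84, -84, 14]
5 | SWAP | [-63, -84, 14, -84]
6 | SWAP | [-63, -84, -84, 14]
7 | PUSH -18 | [-63, -84, -84, 14, -18]
8 | MUL | [-63, -84, -84, -252]
9 | SUB | [-63, -84, 168]
10 | SWAP | [-63, 168, -84]
11 | PUSH 95 | [-63, 168, -84, 95]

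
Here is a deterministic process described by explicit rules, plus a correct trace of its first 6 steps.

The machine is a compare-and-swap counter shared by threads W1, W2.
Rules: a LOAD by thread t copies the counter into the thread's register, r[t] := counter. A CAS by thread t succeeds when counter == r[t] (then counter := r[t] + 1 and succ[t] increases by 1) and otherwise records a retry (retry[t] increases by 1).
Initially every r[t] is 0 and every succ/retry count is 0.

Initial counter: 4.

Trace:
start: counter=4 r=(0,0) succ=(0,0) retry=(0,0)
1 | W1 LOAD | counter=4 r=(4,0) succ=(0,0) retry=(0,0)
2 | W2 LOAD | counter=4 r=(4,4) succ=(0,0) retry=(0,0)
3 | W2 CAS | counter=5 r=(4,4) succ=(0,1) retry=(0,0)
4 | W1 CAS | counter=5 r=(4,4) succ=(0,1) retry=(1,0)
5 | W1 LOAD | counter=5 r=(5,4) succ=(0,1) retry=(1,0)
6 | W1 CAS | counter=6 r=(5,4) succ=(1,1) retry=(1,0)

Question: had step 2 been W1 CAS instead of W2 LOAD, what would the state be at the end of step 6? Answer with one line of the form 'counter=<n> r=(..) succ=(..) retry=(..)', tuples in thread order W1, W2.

counter=6 r=(5,0) succ=(2,0) retry=(1,1)

(re-executing from step 2 with the substitution; state before step 2: counter=4 r=(4,0) succ=(0,0) retry=(0,0))
2 | W1 CAS | counter=5 r=(4,0) succ=(1,0) retry=(0,0)
3 | W2 CAS | counter=5 r=(4,0) succ=(1,0) retry=(0,1)
4 | W1 CAS | counter=5 r=(4,0) succ=(1,0) retry=(1,1)
5 | W1 LOAD | counter=5 r=(5,0) succ=(1,0) retry=(1,1)
6 | W1 CAS | counter=6 r=(5,0) succ=(2,0) retry=(1,1)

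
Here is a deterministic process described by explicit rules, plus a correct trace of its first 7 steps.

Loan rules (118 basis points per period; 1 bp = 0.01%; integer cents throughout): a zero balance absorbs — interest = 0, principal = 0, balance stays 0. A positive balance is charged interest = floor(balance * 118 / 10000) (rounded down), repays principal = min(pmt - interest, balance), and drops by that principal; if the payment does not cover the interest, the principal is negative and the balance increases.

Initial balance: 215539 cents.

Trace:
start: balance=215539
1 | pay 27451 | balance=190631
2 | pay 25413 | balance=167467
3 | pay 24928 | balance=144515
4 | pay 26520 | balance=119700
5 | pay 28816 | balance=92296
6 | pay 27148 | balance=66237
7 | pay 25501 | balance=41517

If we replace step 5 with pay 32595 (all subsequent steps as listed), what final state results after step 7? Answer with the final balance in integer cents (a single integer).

(re-executing from step 5 with the substitution; state before step 5: balance=119700)
5 | pay 32595 | balance=88517
6 | pay 27148 | balance=62413
7 | pay 25501 | balance=37648

37648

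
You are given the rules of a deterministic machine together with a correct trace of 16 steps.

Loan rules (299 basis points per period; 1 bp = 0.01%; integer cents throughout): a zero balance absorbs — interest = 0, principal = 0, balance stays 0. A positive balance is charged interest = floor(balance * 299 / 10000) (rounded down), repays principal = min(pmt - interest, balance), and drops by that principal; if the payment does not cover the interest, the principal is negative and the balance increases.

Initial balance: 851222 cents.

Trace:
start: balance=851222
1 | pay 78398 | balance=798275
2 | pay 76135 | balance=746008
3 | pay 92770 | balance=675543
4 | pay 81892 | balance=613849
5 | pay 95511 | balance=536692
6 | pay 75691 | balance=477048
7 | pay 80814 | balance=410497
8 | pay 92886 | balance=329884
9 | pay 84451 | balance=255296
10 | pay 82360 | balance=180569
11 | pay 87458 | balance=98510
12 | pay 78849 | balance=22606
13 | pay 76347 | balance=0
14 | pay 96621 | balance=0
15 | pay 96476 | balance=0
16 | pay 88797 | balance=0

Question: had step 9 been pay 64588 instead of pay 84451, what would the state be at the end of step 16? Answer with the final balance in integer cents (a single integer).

(re-executing from step 9 with the substitution; state before step 9: balance=329884)
9 | pay 64588 | balance=275159
10 | pay 82360 | balance=201026
11 | pay 87458 | balance=119578
12 | pay 78849 | balance=44304
13 | pay 76347 | balance=0
14 | pay 96621 | balance=0
15 | pay 96476 | balance=0
16 | pay 88797 | balance=0

0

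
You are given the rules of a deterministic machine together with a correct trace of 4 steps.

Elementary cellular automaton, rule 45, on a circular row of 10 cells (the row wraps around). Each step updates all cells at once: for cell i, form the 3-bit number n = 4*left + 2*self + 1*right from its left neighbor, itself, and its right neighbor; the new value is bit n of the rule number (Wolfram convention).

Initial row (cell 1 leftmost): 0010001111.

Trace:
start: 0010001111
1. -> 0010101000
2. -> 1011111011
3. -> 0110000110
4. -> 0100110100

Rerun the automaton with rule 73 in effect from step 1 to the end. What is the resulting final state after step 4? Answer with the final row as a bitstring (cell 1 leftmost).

(re-executing steps 1..4 under rule 73; state before step 1: 0010001111)
1. -> 0000101001
2. -> 0110000000
3. -> 0110111111
4. -> 0110100001

0110100001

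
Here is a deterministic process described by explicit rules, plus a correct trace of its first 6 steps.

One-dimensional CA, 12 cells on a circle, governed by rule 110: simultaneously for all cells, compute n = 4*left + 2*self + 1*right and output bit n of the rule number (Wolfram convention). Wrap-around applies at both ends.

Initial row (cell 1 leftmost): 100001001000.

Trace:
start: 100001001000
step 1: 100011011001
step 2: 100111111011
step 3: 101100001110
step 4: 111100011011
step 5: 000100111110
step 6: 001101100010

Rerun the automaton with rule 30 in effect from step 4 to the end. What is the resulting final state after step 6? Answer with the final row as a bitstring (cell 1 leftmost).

(re-executing steps 4..6 under rule 30; state before step 4: 101100001110)
step 4: 101010011000
step 5: 101011110101
step 6: 001010000101

001010000101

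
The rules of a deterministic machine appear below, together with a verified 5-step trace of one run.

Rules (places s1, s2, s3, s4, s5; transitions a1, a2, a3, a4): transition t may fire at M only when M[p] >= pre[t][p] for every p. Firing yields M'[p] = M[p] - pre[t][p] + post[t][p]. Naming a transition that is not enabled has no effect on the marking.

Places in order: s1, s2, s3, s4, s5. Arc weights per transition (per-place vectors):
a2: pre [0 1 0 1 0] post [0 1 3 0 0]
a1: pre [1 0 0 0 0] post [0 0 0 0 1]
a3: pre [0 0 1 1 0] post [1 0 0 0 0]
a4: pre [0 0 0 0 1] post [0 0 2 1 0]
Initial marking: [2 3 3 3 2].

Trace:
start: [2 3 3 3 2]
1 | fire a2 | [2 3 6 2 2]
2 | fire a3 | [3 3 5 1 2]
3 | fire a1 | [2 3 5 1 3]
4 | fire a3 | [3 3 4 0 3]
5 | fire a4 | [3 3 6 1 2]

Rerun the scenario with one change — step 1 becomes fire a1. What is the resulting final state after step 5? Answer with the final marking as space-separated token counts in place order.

(re-executing from step 1 with the substitution; state before step 1: [2 3 3 3 2])
1 | fire a1 | [1 3 3 3 3]
2 | fire a3 | [2 3 2 2 3]
3 | fire a1 | [1 3 2 2 4]
4 | fire a3 | [2 3 1 1 4]
5 | fire a4 | [2 3 3 2 3]

2 3 3 2 3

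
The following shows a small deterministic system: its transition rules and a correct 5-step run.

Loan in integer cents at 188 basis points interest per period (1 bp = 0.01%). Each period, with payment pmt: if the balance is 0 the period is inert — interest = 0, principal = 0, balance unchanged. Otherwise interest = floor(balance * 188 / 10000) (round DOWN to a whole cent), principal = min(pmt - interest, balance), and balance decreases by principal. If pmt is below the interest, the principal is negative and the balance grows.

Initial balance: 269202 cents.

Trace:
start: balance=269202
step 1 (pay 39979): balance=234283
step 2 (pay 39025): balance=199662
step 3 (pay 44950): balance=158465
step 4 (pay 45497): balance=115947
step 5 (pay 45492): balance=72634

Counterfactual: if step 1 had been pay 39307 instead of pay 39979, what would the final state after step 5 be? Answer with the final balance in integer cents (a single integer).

73359

(re-executing from step 1 with the substitution; state before step 1: balance=269202)
step 1 (pay 39307): balance=234955
step 2 (pay 39025): balance=200347
step 3 (pay 44950): balance=159163
step 4 (pay 45497): balance=116658
step 5 (pay 45492): balance=73359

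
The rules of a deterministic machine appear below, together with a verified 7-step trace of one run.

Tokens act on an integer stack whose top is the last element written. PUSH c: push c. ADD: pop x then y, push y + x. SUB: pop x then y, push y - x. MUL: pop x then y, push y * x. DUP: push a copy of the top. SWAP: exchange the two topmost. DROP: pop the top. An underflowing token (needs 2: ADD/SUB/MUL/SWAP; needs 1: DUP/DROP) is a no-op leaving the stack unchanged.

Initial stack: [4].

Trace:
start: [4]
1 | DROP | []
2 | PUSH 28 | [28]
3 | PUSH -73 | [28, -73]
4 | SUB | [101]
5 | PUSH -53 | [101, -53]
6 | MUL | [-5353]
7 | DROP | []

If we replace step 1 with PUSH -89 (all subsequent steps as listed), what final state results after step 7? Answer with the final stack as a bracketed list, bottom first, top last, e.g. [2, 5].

[4, -89]

(re-executing from step 1 with the substitution; state before step 1: [4])
1 | PUSH -89 | [4, -89]
2 | PUSH 28 | [4, -89, 28]
3 | PUSH -73 | [4, -89, 28, -73]
4 | SUB | [4, -89, 101]
5 | PUSH -53 | [4, -89, 101, -53]
6 | MUL | [4, -89, -5353]
7 | DROP | [4, -89]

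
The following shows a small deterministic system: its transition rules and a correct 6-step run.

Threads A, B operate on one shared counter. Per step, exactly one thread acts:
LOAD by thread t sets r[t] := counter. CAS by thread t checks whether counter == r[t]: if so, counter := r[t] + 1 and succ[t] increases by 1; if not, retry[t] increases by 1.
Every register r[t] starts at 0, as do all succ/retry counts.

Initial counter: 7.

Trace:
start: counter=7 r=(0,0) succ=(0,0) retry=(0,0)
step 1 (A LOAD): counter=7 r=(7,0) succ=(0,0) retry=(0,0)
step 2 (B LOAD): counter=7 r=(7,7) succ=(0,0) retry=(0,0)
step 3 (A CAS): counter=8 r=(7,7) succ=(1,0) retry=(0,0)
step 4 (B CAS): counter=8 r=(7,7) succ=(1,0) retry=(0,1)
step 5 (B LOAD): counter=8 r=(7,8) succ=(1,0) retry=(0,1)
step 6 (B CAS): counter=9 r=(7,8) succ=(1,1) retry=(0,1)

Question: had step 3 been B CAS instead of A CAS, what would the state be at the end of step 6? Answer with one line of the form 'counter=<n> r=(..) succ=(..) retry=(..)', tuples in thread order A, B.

(re-executing from step 3 with the substitution; state before step 3: counter=7 r=(7,7) succ=(0,0) retry=(0,0))
step 3 (B CAS): counter=8 r=(7,7) succ=(0,1) retry=(0,0)
step 4 (B CAS): counter=8 r=(7,7) succ=(0,1) retry=(0,1)
step 5 (B LOAD): counter=8 r=(7,8) succ=(0,1) retry=(0,1)
step 6 (B CAS): counter=9 r=(7,8) succ=(0,2) retry=(0,1)

counter=9 r=(7,8) succ=(0,2) retry=(0,1)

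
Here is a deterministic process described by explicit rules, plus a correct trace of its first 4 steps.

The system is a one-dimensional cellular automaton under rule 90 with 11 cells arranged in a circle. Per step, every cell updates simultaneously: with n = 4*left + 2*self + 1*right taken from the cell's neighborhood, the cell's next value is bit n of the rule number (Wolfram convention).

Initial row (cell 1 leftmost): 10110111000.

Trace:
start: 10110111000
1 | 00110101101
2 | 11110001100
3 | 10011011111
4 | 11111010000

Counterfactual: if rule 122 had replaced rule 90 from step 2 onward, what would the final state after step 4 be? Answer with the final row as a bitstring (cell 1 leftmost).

11011011110

(re-executing steps 2..4 under rule 122; state before step 2: 00110101101)
2 | 11111011110
3 | 10001110011
4 | 11011011110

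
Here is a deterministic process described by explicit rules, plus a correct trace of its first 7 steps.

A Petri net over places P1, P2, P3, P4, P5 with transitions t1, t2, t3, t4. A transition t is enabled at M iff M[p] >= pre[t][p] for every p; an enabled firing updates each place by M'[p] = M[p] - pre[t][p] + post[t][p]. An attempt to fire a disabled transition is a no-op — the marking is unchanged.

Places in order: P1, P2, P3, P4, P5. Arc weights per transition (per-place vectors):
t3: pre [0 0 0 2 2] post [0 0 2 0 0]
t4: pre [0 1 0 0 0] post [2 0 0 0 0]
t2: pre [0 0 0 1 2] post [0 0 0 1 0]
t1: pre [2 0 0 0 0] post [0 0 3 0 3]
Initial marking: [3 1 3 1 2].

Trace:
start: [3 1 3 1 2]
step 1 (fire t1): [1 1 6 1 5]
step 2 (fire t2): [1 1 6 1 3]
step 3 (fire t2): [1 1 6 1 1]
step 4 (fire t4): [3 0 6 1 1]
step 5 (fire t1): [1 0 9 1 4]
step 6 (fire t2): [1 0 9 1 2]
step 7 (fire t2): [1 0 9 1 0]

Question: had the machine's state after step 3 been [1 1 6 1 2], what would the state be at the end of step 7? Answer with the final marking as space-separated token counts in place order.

state after step 3 := [1 1 6 1 2]
step 4 (fire t4): [3 0 6 1 2]
step 5 (fire t1): [1 0 9 1 5]
step 6 (fire t2): [1 0 9 1 3]
step 7 (fire t2): [1 0 9 1 1]

1 0 9 1 1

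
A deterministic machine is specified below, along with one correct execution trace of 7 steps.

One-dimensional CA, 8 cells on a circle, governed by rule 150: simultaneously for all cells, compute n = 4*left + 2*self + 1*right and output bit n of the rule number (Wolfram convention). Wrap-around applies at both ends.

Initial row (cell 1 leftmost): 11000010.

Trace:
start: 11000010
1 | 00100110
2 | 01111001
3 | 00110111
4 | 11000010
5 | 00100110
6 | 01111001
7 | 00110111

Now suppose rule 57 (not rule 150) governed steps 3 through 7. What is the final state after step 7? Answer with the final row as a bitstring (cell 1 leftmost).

10101010

(re-executing steps 3..7 under rule 57; state before step 3: 01111001)
3 | 11000100
4 | 10110010
5 | 01101001
6 | 11010100
7 | 10101010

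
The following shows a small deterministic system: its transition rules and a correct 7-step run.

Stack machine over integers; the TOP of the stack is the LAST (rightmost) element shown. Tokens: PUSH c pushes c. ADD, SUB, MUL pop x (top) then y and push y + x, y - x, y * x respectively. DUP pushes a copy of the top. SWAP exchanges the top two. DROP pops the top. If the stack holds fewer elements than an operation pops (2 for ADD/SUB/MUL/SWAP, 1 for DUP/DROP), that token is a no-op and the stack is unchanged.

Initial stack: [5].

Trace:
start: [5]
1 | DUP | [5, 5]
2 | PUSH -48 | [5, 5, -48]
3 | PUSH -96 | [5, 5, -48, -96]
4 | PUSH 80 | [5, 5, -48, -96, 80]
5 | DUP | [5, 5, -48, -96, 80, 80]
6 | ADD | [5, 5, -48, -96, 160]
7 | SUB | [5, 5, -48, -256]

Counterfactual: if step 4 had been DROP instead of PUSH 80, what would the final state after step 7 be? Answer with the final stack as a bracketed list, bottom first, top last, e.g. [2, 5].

[5, 101]

(re-executing from step 4 with the substitution; state before step 4: [5, 5, -48, -96])
4 | DROP | [5, 5, -48]
5 | DUP | [5, 5, -48, -48]
6 | ADD | [5, 5, -96]
7 | SUB | [5, 101]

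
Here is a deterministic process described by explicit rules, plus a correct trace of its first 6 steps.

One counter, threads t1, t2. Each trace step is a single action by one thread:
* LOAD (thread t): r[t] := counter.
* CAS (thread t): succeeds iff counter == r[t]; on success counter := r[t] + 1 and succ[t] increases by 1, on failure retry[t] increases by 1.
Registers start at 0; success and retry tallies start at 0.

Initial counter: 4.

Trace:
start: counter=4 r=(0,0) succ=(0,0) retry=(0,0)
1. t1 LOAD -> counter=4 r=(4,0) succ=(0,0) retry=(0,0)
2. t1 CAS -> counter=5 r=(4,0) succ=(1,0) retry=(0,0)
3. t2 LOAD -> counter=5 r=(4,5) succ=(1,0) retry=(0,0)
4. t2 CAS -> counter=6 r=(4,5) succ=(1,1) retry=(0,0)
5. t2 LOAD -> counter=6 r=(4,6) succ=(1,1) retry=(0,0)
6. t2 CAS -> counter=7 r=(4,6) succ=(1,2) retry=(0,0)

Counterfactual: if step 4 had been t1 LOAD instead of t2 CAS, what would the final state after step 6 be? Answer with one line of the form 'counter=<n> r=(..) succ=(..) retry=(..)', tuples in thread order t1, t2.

(re-executing from step 4 with the substitution; state before step 4: counter=5 r=(4,5) succ=(1,0) retry=(0,0))
4. t1 LOAD -> counter=5 r=(5,5) succ=(1,0) retry=(0,0)
5. t2 LOAD -> counter=5 r=(5,5) succ=(1,0) retry=(0,0)
6. t2 CAS -> counter=6 r=(5,5) succ=(1,1) retry=(0,0)

counter=6 r=(5,5) succ=(1,1) retry=(0,0)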